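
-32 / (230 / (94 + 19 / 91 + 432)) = -153232 / 2093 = -73.21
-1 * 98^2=-9604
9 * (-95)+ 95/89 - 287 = -101543/89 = -1140.93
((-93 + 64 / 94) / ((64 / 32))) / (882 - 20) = -4339 / 81028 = -0.05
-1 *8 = -8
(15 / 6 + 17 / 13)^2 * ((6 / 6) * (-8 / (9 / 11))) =-23958 / 169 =-141.76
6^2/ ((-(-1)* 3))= 12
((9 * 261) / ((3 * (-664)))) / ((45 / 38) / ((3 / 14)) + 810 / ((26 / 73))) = -64467 / 124632800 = -0.00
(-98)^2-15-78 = 9511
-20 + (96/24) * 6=4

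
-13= -13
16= 16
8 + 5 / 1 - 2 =11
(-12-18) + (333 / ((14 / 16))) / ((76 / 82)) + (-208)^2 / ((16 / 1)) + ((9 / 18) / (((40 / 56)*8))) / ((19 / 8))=4102589 / 1330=3084.65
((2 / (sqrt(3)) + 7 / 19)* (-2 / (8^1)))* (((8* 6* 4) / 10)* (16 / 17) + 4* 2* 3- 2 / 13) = -23159* sqrt(3) / 3315- 162113 / 41990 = -15.96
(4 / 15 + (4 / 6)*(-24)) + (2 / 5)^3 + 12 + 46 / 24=-2629 / 1500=-1.75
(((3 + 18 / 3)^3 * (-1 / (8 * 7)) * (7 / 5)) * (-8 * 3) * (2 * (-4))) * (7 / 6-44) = 749412 / 5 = 149882.40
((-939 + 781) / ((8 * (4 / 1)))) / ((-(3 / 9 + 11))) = 237 / 544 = 0.44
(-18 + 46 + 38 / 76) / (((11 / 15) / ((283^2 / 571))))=68476095 / 12562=5451.05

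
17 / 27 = 0.63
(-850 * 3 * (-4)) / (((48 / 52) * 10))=1105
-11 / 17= -0.65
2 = 2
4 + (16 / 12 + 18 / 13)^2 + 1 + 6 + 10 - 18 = 15799 / 1521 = 10.39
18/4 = 9/2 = 4.50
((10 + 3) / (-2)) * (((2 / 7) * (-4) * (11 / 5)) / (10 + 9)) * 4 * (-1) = -2288 / 665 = -3.44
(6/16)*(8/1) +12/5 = 27/5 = 5.40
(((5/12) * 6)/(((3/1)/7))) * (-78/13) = -35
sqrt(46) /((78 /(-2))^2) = sqrt(46) /1521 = 0.00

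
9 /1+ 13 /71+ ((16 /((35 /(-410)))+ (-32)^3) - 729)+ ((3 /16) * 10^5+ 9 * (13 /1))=-7359698 /497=-14808.25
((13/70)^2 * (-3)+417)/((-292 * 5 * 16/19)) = -38813067/114464000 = -0.34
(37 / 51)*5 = 185 / 51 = 3.63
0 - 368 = -368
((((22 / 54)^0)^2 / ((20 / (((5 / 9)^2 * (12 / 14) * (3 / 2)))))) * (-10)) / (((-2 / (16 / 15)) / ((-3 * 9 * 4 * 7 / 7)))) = -80 / 7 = -11.43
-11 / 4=-2.75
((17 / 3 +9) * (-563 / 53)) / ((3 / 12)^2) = -396352 / 159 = -2492.78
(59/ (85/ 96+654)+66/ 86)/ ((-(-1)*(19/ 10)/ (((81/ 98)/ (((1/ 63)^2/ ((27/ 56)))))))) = 2053336563315/ 2876382488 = 713.86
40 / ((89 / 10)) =400 / 89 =4.49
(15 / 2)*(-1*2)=-15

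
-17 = -17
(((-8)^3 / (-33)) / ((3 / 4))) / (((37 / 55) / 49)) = 501760 / 333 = 1506.79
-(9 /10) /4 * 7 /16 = -63 /640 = -0.10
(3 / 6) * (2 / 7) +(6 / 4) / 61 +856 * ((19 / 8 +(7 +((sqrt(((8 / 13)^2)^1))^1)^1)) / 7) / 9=13579837 / 99918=135.91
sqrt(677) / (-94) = -sqrt(677) / 94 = -0.28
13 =13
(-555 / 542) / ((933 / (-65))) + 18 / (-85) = -2011991 / 14327770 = -0.14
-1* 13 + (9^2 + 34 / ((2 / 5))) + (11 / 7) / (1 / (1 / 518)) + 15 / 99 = 18326167 / 119658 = 153.15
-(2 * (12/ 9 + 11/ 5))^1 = -106/ 15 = -7.07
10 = 10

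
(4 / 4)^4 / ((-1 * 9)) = -0.11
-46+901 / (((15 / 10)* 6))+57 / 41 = 20480 / 369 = 55.50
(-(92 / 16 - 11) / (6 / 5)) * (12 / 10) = 5.25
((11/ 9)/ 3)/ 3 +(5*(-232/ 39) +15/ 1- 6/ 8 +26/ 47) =-2930777/ 197964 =-14.80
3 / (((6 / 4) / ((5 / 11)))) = 10 / 11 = 0.91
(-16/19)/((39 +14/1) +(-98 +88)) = -16/817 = -0.02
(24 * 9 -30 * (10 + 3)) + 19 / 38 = -347 / 2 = -173.50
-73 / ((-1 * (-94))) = -73 / 94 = -0.78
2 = 2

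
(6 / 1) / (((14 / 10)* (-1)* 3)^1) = -10 / 7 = -1.43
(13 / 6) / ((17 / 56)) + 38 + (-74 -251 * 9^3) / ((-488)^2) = 538871785 / 12145344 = 44.37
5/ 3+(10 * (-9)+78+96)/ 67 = 587/ 201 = 2.92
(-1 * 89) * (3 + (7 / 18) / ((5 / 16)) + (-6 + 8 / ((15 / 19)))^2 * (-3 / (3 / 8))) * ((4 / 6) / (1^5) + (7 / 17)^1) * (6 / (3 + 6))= 58342526 / 6885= 8473.86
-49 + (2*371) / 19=-189 / 19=-9.95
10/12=5/6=0.83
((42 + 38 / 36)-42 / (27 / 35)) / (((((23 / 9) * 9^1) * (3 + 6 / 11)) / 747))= -187165 / 1794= -104.33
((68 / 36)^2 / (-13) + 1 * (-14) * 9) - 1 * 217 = -361468 / 1053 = -343.27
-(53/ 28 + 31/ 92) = -359/ 161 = -2.23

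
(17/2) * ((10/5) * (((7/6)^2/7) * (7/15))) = 833/540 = 1.54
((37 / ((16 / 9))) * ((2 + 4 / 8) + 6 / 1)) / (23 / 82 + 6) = 232101 / 8240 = 28.17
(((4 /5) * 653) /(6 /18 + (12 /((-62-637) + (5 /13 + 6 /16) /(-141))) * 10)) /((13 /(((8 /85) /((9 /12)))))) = 171350794112 /5493148375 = 31.19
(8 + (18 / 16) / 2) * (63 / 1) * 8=8631 / 2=4315.50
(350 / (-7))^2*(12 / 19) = 30000 / 19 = 1578.95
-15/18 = -5/6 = -0.83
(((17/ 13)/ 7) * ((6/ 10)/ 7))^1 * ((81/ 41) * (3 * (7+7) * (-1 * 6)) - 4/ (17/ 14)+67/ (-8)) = -8523297/ 1044680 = -8.16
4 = 4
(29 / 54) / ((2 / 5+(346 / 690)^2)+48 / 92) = 0.46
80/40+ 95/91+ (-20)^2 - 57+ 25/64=2017635/5824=346.43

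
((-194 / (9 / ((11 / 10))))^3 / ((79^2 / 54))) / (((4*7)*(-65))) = 1214767763 / 19167671250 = 0.06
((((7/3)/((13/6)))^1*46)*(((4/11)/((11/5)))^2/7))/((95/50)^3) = 0.03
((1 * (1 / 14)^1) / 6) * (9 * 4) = 3 / 7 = 0.43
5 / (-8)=-5 / 8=-0.62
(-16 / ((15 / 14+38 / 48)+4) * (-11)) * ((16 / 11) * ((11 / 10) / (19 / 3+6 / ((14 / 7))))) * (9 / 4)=57024 / 4925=11.58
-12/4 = -3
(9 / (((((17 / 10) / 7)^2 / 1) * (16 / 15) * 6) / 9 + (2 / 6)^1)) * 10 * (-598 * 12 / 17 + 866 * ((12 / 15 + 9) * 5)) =3543334672500 / 351679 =10075479.83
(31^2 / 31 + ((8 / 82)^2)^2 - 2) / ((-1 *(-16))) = 81947325 / 45212176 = 1.81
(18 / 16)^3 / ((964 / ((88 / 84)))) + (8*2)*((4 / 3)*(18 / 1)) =663358065 / 1727488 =384.00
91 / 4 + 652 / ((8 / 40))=13131 / 4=3282.75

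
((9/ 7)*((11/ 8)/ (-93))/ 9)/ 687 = -11/ 3577896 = -0.00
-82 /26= -41 /13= -3.15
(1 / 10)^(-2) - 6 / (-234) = 3901 / 39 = 100.03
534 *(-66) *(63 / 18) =-123354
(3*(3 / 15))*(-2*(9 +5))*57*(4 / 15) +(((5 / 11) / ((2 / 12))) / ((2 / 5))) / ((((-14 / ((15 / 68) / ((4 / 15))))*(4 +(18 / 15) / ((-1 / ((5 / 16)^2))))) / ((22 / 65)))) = -4909070856 / 19221475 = -255.40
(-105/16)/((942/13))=-455/5024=-0.09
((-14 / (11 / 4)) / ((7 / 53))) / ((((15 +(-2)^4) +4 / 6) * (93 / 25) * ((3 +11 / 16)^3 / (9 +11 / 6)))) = -282214400 / 3991951623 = -0.07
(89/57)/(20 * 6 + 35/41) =3649/282435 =0.01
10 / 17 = 0.59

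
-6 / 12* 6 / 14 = -3 / 14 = -0.21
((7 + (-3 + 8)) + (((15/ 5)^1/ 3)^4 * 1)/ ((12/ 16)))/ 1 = 40/ 3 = 13.33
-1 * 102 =-102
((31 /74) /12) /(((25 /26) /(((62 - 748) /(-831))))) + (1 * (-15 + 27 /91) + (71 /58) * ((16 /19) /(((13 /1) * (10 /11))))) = -3373076315731 /231252799050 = -14.59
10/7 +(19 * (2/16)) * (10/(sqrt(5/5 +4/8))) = 10/7 +95 * sqrt(6)/12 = 20.82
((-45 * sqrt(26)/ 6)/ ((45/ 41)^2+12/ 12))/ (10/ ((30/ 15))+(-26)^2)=-8405 * sqrt(26)/ 1682524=-0.03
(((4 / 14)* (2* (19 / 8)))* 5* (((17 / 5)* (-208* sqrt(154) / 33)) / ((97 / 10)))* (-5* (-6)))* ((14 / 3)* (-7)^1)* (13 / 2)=305687200* sqrt(154) / 3201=1185091.66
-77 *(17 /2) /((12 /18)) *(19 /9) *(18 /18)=-24871 /12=-2072.58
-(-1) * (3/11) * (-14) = -42/11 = -3.82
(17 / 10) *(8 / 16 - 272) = -9231 / 20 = -461.55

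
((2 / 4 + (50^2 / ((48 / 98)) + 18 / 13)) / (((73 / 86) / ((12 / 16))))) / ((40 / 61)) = 32645858 / 4745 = 6880.05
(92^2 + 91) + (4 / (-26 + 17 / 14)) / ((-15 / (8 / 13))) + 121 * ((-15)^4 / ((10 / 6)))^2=7554088403640148 / 67665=111639524180.01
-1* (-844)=844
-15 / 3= -5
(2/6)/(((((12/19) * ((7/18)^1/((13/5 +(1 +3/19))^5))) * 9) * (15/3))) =92045069739/4072531250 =22.60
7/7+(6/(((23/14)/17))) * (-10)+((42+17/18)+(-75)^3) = -422451.93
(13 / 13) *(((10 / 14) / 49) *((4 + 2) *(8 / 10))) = 24 / 343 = 0.07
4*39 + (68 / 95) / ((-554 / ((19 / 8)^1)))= 864223 / 5540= 156.00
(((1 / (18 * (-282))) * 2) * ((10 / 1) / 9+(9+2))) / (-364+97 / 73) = 7957 / 604741950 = 0.00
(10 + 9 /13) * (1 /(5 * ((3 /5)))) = 3.56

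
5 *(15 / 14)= 75 / 14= 5.36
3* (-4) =-12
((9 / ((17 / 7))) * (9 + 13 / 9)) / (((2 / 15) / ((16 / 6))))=13160 / 17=774.12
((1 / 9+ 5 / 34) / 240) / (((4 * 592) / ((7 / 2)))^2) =3871 / 1647236874240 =0.00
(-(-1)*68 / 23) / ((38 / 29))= 986 / 437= 2.26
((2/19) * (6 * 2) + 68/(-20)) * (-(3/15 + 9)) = 9338/475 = 19.66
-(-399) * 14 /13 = 5586 /13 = 429.69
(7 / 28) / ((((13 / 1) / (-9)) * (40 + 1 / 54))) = -243 / 56186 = -0.00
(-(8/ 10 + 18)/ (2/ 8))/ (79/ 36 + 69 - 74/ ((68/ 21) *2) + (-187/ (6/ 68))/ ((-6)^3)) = -2071008/ 1916225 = -1.08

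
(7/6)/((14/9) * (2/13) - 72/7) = -1911/16456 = -0.12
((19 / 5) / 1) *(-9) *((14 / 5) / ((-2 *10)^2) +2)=-343197 / 5000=-68.64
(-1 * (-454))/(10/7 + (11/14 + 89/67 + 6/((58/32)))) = 12349708/186415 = 66.25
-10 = -10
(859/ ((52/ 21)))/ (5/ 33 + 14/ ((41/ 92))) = 24406767/ 2220868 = 10.99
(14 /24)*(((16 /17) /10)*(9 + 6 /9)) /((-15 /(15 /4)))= -203 /1530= -0.13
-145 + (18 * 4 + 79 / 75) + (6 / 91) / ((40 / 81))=-1960499 / 27300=-71.81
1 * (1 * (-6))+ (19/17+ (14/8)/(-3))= -1115/204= -5.47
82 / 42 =41 / 21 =1.95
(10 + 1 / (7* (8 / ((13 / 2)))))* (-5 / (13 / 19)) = -107635 / 1456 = -73.93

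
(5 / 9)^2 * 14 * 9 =38.89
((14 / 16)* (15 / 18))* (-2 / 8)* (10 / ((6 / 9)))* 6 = -525 / 32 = -16.41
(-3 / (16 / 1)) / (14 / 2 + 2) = -1 / 48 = -0.02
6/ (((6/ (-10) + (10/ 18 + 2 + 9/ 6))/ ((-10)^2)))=54000/ 311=173.63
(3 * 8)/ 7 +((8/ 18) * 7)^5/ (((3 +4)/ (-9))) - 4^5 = -64082152/ 45927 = -1395.30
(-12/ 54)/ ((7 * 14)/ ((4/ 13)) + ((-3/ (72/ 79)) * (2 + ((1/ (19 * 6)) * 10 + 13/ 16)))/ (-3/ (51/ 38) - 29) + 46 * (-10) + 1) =0.00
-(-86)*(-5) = -430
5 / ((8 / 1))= 5 / 8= 0.62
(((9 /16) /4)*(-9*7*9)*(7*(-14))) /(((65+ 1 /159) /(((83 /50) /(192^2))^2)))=3381348537 /13872744366080000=0.00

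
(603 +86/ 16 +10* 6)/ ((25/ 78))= 208533/ 100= 2085.33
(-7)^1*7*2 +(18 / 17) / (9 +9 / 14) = -24962 / 255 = -97.89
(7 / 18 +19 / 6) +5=8.56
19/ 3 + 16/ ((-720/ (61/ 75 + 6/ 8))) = 85031/ 13500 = 6.30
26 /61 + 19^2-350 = 697 /61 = 11.43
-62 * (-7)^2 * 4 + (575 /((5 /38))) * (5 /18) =-98443 /9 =-10938.11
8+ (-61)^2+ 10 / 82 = 3729.12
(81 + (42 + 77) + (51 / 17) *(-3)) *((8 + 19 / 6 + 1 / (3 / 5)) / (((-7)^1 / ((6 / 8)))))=-2101 / 8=-262.62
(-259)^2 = 67081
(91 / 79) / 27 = 91 / 2133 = 0.04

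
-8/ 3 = -2.67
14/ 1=14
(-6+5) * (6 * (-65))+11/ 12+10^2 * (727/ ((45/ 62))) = 3619993/ 36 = 100555.36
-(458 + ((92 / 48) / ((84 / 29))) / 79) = -36472123 / 79632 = -458.01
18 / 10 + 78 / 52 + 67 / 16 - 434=-34121 / 80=-426.51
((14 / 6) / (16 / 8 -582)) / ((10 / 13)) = -91 / 17400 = -0.01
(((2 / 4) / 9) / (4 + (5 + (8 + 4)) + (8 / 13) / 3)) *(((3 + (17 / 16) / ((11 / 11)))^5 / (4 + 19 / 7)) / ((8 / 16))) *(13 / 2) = 1372623809375 / 244542603264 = 5.61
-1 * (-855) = 855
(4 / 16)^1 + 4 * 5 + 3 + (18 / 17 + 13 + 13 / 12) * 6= 7759 / 68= 114.10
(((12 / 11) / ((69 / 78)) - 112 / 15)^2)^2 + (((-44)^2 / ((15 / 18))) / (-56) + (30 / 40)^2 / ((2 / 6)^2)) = 34227693833294538727 / 23230852299270000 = 1473.37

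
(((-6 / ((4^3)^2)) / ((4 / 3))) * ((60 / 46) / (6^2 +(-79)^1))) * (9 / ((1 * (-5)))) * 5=-1215 / 4050944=-0.00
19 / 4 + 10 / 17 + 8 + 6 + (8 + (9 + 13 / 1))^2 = 62515 / 68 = 919.34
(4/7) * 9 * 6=30.86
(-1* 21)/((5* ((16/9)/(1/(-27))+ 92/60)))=63/697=0.09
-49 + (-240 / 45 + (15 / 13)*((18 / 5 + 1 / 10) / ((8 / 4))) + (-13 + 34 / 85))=-50543 / 780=-64.80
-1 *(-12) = 12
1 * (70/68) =1.03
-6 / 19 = -0.32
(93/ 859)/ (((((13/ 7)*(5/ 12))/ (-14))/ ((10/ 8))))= -27342/ 11167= -2.45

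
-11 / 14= -0.79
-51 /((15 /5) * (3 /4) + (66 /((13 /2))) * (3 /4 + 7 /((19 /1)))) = -16796 /4481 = -3.75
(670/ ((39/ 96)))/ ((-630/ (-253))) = 542432/ 819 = 662.31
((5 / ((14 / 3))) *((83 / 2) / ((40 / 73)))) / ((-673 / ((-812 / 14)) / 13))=6852729 / 75376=90.91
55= 55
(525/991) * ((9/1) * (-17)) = -80325/991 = -81.05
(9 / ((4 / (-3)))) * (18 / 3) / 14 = -81 / 28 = -2.89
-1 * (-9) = 9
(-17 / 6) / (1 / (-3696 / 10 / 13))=5236 / 65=80.55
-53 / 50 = -1.06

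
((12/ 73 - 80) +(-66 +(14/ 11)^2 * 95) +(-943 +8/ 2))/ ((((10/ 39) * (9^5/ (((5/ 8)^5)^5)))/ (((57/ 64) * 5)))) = -22419116795063018798828125/ 10379445395245650954174622334976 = -0.00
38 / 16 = 2.38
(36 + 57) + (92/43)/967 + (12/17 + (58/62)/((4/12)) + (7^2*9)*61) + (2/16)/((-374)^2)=38941582718703443/1442413621088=26997.51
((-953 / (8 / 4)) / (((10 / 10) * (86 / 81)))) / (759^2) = -8577 / 11009548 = -0.00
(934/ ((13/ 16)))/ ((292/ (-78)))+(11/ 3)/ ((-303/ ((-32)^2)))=-21198416/ 66357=-319.46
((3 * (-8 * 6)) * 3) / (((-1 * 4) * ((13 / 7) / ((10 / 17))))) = 7560 / 221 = 34.21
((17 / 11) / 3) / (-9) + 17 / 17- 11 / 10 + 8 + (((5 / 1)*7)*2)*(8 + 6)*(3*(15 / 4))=32767543 / 2970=11032.84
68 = 68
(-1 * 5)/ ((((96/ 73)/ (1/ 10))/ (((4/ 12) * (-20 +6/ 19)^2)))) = -2552737/ 51984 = -49.11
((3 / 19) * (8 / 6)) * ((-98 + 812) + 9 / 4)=2865 / 19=150.79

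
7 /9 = 0.78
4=4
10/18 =5/9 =0.56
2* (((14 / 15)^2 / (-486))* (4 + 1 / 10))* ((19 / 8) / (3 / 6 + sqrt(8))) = 38171 / 16949250 - 76342* sqrt(2) / 8474625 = -0.01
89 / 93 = 0.96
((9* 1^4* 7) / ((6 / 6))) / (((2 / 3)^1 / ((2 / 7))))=27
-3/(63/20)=-20/21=-0.95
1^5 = 1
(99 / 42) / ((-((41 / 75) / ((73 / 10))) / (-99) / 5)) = 17886825 / 1148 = 15580.86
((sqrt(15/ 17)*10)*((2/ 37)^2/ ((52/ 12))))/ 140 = 6*sqrt(255)/ 2117843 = 0.00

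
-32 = -32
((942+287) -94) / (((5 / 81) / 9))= 165483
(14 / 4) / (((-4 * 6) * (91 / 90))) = -15 / 104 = -0.14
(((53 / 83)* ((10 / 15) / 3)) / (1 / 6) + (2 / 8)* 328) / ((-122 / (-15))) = 51575 / 5063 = 10.19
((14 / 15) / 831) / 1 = 14 / 12465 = 0.00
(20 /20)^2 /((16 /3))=3 /16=0.19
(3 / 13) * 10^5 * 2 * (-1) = -600000 / 13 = -46153.85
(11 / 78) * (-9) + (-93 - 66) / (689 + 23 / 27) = -181569 / 121069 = -1.50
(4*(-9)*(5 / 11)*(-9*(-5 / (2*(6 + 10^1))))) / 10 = -405 / 176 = -2.30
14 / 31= 0.45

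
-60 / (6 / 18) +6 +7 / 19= -3299 / 19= -173.63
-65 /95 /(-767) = 1 /1121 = 0.00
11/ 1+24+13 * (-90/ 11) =-785/ 11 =-71.36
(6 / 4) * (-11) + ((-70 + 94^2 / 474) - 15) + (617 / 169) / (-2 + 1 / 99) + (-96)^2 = 144100072595 / 15780882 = 9131.31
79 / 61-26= -24.70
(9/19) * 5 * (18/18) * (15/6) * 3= 675/38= 17.76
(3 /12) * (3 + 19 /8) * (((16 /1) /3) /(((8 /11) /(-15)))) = -147.81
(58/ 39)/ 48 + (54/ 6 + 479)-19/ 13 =35033/ 72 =486.57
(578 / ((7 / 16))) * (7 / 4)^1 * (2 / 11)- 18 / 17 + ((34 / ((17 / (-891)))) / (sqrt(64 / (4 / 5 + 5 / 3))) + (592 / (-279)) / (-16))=21883309 / 52173- 297 * sqrt(555) / 20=69.59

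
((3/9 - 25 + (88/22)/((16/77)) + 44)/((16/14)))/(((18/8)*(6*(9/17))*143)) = 55097/1667952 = 0.03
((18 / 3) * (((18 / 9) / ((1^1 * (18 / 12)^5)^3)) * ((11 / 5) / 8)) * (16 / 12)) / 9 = 720896 / 645700815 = 0.00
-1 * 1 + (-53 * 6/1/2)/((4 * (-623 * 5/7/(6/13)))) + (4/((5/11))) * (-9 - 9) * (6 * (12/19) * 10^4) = -1319535570767/219830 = -6002527.27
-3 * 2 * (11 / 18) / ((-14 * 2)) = 11 / 84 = 0.13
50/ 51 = 0.98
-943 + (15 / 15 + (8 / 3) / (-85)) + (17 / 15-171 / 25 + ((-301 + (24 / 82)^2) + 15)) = -2644056296 / 2143275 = -1233.65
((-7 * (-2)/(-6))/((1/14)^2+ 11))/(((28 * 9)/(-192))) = 3136/19413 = 0.16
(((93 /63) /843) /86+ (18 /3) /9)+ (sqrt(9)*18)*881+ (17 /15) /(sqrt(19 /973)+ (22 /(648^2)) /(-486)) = 58998400452734976*sqrt(18487) /989090831118791815+ 71640276090740417103936880417 /1505849248563453549081270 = 47582.78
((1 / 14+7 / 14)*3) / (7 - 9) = -6 / 7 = -0.86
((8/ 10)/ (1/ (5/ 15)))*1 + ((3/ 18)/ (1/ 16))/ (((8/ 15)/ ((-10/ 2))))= -371/ 15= -24.73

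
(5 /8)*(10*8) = 50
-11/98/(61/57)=-627/5978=-0.10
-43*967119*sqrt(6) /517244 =-41586117*sqrt(6) /517244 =-196.94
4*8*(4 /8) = 16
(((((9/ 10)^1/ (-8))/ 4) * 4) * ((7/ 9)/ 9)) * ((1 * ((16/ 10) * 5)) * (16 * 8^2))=-3584/ 45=-79.64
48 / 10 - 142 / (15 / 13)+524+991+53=21746 / 15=1449.73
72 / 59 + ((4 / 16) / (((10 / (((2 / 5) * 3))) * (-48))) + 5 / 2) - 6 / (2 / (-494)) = 140251941 / 94400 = 1485.72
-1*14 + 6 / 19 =-260 / 19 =-13.68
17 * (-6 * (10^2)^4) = -10200000000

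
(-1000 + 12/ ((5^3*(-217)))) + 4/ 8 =-54222899/ 54250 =-999.50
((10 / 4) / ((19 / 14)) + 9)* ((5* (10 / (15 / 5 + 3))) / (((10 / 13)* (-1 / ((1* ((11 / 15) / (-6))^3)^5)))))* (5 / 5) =0.00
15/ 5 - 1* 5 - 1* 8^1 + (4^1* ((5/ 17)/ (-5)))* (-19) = -94/ 17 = -5.53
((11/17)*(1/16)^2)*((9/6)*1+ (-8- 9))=-341/8704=-0.04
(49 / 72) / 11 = 49 / 792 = 0.06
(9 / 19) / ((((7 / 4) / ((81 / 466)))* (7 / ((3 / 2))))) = 2187 / 216923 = 0.01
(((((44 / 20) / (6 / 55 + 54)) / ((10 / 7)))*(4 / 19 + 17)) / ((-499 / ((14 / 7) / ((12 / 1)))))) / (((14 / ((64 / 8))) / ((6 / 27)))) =-13189 / 634847760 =-0.00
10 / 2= 5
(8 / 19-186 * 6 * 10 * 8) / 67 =-1696312 / 1273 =-1332.53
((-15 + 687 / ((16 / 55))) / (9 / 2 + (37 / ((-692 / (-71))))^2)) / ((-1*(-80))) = 224736861 / 144896272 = 1.55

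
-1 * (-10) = 10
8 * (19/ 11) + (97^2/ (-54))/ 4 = -70667/ 2376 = -29.74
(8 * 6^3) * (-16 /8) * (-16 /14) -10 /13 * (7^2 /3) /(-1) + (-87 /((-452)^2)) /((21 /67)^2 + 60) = 19873511339865803 /5015677705584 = 3962.28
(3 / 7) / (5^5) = 3 / 21875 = 0.00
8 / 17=0.47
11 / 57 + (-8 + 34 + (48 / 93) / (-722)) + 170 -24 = 5781011 / 33573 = 172.19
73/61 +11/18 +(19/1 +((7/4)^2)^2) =4242565/140544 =30.19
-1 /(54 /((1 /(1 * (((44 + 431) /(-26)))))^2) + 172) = -338 /6150011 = -0.00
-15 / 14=-1.07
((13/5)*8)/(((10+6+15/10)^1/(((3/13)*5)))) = 48/35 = 1.37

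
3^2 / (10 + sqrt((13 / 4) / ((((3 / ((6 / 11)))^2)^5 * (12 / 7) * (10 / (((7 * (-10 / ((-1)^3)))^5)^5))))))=-700310464227 / 781038364092293158229996799999999999221877261970 + 11234931850841585040000000000 * sqrt(39) / 78103836409229315822999679999999999922187726197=0.00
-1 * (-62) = 62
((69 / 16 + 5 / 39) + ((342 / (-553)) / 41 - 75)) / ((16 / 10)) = -4992414625 / 113183616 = -44.11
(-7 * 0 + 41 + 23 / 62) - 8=2069 / 62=33.37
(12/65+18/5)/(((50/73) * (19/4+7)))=35916/76375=0.47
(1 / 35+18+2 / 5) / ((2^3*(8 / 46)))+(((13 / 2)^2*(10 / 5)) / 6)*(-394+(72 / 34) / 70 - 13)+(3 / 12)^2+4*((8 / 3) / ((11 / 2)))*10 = -1193554293 / 209440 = -5698.79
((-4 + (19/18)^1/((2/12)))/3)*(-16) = -12.44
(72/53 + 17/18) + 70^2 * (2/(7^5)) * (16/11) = 11342081/3599442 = 3.15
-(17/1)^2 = -289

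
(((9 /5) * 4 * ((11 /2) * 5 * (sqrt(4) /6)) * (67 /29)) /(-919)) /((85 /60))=-53064 /453067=-0.12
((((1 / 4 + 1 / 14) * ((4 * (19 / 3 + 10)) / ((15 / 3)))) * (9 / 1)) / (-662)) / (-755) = 189 / 2499050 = 0.00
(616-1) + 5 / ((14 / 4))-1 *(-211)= 5792 / 7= 827.43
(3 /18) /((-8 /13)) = -13 /48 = -0.27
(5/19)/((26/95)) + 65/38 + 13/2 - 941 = -460323/494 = -931.83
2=2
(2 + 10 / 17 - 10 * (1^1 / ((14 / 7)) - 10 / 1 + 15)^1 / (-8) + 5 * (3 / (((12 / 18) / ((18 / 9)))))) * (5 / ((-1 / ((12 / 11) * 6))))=-333315 / 187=-1782.43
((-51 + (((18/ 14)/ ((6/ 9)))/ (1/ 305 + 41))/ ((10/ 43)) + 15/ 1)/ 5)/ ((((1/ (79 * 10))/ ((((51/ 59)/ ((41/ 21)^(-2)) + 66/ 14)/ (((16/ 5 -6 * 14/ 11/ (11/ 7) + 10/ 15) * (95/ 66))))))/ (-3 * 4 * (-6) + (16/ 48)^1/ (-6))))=1003927381345185/ 440209679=2280566.35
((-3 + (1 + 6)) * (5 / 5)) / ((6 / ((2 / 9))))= 4 / 27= 0.15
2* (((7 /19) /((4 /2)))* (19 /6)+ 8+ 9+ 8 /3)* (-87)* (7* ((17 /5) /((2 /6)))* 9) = -22642011 /10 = -2264201.10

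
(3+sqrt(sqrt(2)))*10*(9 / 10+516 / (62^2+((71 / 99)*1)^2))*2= 155877570*2^(1 / 4) / 7536017+467632710 / 7536017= 86.65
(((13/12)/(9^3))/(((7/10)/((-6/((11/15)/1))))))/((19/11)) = -325/32319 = -0.01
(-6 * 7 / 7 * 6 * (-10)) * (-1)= -360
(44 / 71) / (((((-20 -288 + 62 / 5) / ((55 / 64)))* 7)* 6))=-3025 / 70518336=-0.00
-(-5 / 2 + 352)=-699 / 2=-349.50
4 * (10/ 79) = 40/ 79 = 0.51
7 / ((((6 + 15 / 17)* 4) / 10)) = 595 / 234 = 2.54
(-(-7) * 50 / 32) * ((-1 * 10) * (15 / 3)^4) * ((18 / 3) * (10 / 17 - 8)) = 103359375 / 34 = 3039981.62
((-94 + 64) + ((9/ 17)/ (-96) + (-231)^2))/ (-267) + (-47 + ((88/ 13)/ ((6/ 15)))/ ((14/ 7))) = -149975347/ 629408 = -238.28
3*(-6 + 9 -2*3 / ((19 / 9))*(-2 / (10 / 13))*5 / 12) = 693 / 38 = 18.24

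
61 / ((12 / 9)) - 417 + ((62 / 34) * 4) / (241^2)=-1466254349 / 3949508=-371.25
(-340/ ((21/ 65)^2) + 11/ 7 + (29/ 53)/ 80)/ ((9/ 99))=-66965897801/ 1869840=-35813.70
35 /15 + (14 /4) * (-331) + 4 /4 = -6931 /6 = -1155.17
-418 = -418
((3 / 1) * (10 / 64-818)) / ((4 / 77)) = -6045501 / 128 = -47230.48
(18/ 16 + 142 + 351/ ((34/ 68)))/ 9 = 6761/ 72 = 93.90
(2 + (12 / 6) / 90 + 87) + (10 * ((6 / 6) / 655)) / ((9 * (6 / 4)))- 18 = 1256048 / 17685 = 71.02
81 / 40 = 2.02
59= 59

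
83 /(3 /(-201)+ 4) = 5561 /267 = 20.83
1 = 1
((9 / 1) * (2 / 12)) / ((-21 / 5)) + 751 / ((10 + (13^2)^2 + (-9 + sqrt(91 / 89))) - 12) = -0.33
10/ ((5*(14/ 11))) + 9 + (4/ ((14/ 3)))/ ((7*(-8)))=2069/ 196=10.56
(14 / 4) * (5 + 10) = 105 / 2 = 52.50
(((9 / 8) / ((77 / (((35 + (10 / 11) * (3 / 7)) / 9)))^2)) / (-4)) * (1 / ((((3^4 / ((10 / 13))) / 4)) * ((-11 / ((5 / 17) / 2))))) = 185640625 / 498385472857272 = 0.00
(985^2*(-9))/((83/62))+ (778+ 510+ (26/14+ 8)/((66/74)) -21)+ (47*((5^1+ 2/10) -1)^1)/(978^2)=-66441394786682161/10188148740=-6521439.42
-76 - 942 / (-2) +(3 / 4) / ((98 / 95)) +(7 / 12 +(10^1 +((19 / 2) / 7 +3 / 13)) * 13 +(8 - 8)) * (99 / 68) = 8208643 / 13328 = 615.89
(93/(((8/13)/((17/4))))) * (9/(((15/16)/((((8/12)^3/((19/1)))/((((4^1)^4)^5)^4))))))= 6851/104131991659826832922012544331035165150485193687040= 0.00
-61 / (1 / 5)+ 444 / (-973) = -297209 / 973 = -305.46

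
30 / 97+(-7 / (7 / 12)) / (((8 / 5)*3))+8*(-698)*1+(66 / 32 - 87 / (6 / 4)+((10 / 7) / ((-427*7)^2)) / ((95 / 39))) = -10404905484995163 / 1844145520336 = -5642.13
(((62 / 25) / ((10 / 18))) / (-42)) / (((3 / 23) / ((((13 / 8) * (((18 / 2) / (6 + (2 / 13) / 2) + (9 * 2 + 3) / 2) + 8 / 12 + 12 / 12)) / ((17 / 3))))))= -59961161 / 18802000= -3.19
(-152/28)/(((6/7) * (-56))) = 19/168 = 0.11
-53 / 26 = -2.04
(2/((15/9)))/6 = 1/5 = 0.20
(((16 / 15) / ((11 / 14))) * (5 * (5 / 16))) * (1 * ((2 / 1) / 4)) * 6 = 70 / 11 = 6.36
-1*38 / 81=-38 / 81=-0.47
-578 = -578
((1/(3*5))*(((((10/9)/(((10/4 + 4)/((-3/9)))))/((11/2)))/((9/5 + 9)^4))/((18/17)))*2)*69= -244375/36934086618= -0.00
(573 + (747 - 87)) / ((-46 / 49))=-60417 / 46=-1313.41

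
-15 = -15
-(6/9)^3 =-8/27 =-0.30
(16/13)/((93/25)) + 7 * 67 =567421/1209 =469.33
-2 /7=-0.29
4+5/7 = 33/7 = 4.71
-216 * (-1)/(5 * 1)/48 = 9/10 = 0.90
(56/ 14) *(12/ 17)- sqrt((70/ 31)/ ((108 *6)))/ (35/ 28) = 2.78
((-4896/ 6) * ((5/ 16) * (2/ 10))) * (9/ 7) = -459/ 7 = -65.57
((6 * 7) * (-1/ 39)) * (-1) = 14/ 13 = 1.08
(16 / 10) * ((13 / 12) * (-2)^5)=-55.47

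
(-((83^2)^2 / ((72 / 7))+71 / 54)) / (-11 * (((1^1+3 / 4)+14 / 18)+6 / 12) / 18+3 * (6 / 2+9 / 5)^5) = -9343359609375 / 15475594181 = -603.75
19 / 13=1.46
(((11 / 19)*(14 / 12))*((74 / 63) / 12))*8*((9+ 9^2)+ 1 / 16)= 47.64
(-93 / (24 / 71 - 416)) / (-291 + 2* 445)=213 / 570248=0.00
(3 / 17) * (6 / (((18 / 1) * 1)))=1 / 17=0.06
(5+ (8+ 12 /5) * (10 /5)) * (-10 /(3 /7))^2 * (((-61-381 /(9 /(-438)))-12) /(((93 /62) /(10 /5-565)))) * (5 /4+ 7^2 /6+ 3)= -32643940693210 /27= -1209034840489.26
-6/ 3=-2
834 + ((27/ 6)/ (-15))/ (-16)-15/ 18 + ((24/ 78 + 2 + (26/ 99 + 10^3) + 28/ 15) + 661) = 102903265/ 41184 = 2498.62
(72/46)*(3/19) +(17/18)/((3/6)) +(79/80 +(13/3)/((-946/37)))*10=10.32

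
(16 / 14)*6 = 48 / 7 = 6.86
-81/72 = -1.12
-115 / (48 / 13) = -1495 / 48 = -31.15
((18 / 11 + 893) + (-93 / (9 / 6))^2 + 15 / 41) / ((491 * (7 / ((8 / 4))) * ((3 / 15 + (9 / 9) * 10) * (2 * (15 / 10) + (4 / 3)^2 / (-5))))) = 320593500 / 3135826001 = 0.10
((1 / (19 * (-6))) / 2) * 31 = -31 / 228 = -0.14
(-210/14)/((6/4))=-10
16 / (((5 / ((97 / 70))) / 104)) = 80704 / 175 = 461.17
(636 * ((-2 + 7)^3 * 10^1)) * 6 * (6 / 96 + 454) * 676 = 1464133612500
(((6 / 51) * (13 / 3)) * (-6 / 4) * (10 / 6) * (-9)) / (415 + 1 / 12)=2340 / 84677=0.03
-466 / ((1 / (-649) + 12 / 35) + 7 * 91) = -5292595 / 7238604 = -0.73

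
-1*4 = -4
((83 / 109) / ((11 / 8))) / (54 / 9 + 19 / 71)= 47144 / 533555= 0.09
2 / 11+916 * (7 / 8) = 17637 / 22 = 801.68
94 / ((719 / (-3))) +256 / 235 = 117794 / 168965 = 0.70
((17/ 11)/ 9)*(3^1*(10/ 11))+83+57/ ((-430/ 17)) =12676823/ 156090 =81.21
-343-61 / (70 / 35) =-747 / 2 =-373.50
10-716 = -706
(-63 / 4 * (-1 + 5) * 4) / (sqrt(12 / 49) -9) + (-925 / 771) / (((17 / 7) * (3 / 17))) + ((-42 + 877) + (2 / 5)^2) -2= 1176 * sqrt(3) / 1319 + 65474648338 / 76271175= 859.99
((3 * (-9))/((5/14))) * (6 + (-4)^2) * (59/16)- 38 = -123421/20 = -6171.05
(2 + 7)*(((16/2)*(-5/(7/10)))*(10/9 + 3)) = -14800/7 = -2114.29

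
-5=-5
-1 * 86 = -86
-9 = -9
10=10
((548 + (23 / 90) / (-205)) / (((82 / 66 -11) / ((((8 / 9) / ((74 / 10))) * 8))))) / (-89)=1779461552 / 2934507555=0.61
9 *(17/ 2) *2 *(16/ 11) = 222.55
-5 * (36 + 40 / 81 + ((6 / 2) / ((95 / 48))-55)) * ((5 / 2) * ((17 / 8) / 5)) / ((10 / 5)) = 2222597 / 49248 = 45.13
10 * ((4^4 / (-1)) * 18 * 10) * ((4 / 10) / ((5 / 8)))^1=-294912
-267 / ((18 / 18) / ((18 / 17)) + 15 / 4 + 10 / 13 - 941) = 124956 / 437831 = 0.29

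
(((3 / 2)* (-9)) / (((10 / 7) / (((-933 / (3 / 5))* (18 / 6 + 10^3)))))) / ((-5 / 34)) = -1002240729 / 10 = -100224072.90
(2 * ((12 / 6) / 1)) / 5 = 4 / 5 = 0.80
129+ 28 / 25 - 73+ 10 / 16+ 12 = 13949 / 200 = 69.74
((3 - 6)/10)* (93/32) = -279/320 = -0.87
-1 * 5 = -5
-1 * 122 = -122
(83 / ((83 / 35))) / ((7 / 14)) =70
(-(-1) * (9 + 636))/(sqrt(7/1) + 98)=3010/457 - 215 * sqrt(7)/3199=6.41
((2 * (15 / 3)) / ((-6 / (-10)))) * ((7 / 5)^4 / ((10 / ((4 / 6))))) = 4802 / 1125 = 4.27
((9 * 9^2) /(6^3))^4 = 531441 /4096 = 129.75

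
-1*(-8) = 8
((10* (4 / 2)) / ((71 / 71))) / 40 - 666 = -1331 / 2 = -665.50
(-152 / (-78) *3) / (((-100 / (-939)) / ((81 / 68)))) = 1445121 / 22100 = 65.39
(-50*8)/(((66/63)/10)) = -42000/11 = -3818.18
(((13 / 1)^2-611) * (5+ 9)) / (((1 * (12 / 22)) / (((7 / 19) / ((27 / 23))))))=-5479474 / 1539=-3560.41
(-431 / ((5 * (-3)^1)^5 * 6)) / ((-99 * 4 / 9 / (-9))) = 431 / 22275000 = 0.00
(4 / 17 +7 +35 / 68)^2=961 / 16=60.06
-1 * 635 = -635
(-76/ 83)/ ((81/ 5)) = -380/ 6723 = -0.06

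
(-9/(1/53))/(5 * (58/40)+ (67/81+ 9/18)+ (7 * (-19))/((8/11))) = 309096/112945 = 2.74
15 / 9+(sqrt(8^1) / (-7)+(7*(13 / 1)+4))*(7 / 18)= 38.45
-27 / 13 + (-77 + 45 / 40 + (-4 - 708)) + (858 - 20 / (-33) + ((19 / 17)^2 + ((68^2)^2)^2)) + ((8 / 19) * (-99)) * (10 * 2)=8615292453536318360791 / 18845112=457163239652612.22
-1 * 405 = -405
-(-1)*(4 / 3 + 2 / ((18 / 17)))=29 / 9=3.22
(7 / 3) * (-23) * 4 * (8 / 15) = -5152 / 45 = -114.49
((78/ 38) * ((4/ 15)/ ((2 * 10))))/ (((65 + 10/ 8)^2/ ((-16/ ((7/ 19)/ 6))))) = -19968/ 12289375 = -0.00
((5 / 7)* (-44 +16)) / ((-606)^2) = -5 / 91809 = -0.00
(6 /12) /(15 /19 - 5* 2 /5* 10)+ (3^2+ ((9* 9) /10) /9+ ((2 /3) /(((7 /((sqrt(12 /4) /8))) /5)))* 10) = 25* sqrt(3) /42+ 3604 /365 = 10.90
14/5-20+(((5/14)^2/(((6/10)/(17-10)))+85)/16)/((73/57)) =-2122369/163520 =-12.98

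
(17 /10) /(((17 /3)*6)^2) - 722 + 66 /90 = -1471381 /2040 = -721.27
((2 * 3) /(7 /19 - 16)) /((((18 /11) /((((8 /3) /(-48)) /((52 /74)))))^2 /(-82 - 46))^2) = -379165260232 /11065116586329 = -0.03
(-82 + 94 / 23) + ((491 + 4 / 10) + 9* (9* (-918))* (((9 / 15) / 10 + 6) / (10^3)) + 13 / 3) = -56561353 / 1725000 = -32.79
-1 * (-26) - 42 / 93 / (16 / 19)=6315 / 248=25.46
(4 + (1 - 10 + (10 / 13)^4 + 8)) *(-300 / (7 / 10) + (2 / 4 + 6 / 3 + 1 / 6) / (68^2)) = -71106042317 / 49524774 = -1435.77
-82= -82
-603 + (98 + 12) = -493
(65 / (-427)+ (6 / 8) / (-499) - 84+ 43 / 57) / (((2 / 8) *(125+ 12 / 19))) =-4051593737 / 1525815753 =-2.66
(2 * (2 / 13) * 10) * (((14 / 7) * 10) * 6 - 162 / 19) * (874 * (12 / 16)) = 2922840 / 13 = 224833.85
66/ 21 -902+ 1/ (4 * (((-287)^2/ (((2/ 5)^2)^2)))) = -46273727496/ 51480625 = -898.86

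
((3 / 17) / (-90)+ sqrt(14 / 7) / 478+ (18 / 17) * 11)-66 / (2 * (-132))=sqrt(2) / 478+ 12133 / 1020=11.90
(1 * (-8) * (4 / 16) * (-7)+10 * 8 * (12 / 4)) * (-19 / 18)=-2413 / 9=-268.11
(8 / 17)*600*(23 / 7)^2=2539200 / 833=3048.26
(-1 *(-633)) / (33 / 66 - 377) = -422 / 251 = -1.68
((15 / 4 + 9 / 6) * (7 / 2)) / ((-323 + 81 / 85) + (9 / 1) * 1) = -12495 / 212872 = -0.06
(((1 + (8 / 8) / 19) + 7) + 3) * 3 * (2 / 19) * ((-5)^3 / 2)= -78750 / 361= -218.14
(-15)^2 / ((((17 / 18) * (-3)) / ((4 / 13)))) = -5400 / 221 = -24.43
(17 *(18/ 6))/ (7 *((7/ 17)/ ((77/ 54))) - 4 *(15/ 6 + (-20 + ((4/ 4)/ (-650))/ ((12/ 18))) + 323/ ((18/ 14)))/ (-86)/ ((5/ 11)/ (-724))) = -5997580875/ 2035981084832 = -0.00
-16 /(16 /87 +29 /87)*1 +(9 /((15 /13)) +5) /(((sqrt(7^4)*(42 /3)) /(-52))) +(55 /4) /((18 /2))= -1875403 /61740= -30.38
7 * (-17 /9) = -119 /9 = -13.22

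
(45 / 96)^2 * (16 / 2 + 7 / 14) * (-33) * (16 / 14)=-126225 / 1792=-70.44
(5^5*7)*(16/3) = 350000/3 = 116666.67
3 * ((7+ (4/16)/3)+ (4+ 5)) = 193/4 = 48.25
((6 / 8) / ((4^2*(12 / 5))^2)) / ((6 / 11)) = 275 / 294912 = 0.00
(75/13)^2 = 5625/169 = 33.28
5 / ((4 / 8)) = 10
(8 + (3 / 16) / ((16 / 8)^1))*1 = 259 / 32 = 8.09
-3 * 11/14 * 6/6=-33/14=-2.36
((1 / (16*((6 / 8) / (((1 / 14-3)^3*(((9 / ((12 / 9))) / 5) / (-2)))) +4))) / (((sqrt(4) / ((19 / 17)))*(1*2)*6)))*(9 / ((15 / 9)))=106069419 / 27293524480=0.00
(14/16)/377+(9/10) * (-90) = -244289/3016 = -81.00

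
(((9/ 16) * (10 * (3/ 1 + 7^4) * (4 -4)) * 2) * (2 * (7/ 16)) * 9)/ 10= 0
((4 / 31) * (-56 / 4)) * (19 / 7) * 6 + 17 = -385 / 31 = -12.42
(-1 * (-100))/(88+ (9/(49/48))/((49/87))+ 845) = 240100/2277717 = 0.11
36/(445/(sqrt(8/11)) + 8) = -768/725921 + 10680 * sqrt(22)/725921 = 0.07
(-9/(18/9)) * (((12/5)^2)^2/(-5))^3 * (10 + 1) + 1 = 14463.06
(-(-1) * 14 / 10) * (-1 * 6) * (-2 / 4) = 21 / 5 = 4.20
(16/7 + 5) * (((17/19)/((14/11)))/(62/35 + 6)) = 0.66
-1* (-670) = 670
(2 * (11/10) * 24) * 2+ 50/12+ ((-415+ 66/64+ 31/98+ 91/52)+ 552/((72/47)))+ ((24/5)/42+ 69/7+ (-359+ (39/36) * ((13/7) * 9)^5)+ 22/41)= 31155593528095/22050784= 1412901.85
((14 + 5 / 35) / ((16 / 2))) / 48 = 33 / 896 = 0.04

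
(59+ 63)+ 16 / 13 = 1602 / 13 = 123.23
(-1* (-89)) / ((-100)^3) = -89 / 1000000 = -0.00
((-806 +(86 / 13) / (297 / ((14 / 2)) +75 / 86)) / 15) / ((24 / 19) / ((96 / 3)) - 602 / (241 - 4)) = 22459751192 / 1045417035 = 21.48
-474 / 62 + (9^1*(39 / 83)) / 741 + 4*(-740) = -145078990 / 48887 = -2967.64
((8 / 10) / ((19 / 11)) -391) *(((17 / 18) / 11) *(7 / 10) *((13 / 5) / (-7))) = 2733107 / 313500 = 8.72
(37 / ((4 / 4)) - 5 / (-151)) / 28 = 1398 / 1057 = 1.32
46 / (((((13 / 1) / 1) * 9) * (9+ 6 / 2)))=23 / 702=0.03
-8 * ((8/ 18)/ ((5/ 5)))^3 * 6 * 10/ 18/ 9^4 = -5120/ 14348907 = -0.00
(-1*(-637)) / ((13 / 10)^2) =4900 / 13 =376.92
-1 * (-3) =3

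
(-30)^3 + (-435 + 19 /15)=-411506 /15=-27433.73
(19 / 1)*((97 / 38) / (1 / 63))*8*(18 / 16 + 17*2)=1717191 / 2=858595.50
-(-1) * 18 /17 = 1.06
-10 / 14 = -5 / 7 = -0.71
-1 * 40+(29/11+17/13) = -5156/143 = -36.06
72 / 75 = 24 / 25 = 0.96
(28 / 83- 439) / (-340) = 36409 / 28220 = 1.29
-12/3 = -4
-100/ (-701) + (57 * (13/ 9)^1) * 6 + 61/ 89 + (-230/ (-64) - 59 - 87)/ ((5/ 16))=24411597/ 623890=39.13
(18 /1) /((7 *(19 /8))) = 144 /133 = 1.08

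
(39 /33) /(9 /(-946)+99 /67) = 74906 /93051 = 0.80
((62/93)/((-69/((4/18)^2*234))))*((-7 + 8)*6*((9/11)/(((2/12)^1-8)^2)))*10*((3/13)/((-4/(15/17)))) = 43200/9500909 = 0.00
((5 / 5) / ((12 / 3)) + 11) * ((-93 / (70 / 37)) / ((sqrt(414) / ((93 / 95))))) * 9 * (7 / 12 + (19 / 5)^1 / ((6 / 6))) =-757470771 * sqrt(46) / 4894400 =-1049.65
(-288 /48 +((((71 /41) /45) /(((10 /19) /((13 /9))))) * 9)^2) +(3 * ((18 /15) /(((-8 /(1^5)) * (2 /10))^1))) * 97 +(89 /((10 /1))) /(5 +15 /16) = -358707976916 /1616911875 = -221.85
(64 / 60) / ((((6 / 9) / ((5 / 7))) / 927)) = 7416 / 7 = 1059.43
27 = 27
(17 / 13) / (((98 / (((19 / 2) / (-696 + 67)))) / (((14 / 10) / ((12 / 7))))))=-19 / 115440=-0.00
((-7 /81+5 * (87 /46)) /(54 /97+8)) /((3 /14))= 23705927 /4638870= 5.11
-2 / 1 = -2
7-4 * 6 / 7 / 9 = 139 / 21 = 6.62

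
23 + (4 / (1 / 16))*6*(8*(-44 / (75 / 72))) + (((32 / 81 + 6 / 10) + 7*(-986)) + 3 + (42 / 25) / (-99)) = -121742945 / 891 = -136636.30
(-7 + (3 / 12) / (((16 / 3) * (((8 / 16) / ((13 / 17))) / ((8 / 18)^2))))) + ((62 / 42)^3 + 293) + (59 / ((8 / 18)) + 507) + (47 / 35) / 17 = 2925368309 / 3148740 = 929.06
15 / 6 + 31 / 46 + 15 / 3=188 / 23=8.17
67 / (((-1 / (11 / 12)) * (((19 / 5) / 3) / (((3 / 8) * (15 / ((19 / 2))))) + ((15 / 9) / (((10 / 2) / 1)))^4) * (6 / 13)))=-2155725 / 34856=-61.85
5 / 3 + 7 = 26 / 3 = 8.67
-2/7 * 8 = -16/7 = -2.29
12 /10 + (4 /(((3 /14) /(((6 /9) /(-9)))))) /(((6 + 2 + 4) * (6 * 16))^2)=40310749 /33592320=1.20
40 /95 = 8 /19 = 0.42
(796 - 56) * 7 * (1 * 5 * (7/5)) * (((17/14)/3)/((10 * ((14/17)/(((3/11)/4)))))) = 10693/88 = 121.51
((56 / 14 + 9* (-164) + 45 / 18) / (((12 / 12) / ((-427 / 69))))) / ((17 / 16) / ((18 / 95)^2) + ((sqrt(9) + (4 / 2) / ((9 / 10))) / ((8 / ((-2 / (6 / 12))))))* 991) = -154897056 / 43571039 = -3.56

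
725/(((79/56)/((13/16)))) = 65975/158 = 417.56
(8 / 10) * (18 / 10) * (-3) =-108 / 25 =-4.32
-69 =-69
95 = 95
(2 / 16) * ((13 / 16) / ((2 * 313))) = 13 / 80128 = 0.00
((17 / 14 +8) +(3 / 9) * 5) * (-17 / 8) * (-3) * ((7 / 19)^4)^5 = 88558016695163947967 / 601439575320735331093689616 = 0.00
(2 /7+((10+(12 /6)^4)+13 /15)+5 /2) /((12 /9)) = 6227 /280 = 22.24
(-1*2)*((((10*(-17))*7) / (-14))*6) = -1020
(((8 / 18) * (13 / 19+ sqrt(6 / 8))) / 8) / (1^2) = 13 / 342+ sqrt(3) / 36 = 0.09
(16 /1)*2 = 32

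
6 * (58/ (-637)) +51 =32139/ 637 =50.45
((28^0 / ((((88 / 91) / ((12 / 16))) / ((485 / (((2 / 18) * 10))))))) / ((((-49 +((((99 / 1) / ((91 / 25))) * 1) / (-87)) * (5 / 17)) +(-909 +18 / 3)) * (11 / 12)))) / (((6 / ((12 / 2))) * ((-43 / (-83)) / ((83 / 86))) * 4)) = -220974745209309 / 1223205582211712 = -0.18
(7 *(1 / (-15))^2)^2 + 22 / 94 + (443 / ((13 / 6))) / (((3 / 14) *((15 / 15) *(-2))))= -14749614436 / 30931875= -476.84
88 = 88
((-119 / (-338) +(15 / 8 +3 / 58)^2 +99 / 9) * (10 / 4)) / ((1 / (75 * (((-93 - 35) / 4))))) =-51385899375 / 568516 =-90386.02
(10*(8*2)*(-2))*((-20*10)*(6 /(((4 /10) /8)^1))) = 7680000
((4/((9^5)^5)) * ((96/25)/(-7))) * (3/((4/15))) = -32/930608502563512615072545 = -0.00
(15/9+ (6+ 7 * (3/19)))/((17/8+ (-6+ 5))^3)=256000/41553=6.16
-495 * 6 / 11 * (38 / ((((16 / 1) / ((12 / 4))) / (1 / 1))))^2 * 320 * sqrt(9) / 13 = -13158450 / 13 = -1012188.46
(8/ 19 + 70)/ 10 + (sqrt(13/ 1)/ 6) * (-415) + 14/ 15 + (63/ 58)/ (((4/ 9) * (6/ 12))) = 425263/ 33060- 415 * sqrt(13)/ 6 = -236.52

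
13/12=1.08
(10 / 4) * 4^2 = 40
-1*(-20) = 20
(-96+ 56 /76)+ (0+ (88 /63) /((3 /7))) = -47198 /513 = -92.00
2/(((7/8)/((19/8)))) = 38/7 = 5.43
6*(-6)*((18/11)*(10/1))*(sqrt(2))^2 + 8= -1170.18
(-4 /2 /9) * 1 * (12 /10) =-4 /15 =-0.27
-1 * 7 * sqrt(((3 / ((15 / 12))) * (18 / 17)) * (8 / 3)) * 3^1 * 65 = -6552 * sqrt(85) / 17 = -3553.32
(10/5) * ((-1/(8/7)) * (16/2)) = -14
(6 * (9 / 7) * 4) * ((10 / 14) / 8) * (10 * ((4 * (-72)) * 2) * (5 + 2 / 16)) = -3985200 / 49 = -81330.61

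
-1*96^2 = -9216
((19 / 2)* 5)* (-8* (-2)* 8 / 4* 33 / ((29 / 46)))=2307360 / 29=79564.14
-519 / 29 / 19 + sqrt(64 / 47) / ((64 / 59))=-519 / 551 + 59 * sqrt(47) / 376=0.13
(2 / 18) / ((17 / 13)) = 13 / 153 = 0.08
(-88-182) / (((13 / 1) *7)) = -270 / 91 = -2.97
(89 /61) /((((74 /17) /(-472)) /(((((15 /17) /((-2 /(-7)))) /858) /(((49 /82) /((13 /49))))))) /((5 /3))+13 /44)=-236820100 /514076951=-0.46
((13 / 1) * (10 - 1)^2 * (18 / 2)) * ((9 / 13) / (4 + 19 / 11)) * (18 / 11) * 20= 262440 / 7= 37491.43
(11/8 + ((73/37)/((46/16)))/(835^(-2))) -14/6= 9772286027/20424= 478470.72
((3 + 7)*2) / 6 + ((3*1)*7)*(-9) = -557 / 3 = -185.67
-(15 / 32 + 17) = -559 / 32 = -17.47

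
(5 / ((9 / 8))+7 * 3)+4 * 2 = 33.44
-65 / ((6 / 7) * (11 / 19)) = -8645 / 66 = -130.98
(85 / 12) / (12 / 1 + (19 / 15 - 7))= 425 / 376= 1.13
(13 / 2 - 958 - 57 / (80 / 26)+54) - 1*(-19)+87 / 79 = -2831119 / 3160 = -895.92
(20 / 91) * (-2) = -40 / 91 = -0.44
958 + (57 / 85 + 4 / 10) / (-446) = 36317689 / 37910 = 958.00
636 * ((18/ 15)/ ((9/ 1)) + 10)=6444.80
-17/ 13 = -1.31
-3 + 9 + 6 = 12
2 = 2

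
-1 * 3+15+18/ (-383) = 4578/ 383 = 11.95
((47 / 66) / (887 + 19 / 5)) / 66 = 235 / 19401624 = 0.00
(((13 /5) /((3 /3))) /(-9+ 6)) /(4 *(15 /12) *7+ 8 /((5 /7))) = -13 /693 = -0.02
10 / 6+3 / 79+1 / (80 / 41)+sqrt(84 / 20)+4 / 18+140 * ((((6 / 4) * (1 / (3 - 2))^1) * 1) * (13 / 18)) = sqrt(105) / 5+8765551 / 56880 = 156.16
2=2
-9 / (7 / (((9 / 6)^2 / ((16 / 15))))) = -1215 / 448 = -2.71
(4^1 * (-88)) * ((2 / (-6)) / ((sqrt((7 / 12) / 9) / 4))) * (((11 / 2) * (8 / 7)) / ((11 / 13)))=146432 * sqrt(21) / 49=13694.61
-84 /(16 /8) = -42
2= 2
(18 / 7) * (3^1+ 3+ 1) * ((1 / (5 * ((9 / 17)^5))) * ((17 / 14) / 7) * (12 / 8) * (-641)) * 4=-30944363458 / 535815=-57751.95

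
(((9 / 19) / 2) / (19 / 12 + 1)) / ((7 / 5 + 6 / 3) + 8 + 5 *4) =0.00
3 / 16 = 0.19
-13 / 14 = -0.93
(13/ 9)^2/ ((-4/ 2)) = -169/ 162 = -1.04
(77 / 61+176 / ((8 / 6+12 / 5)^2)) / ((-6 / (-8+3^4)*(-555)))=0.30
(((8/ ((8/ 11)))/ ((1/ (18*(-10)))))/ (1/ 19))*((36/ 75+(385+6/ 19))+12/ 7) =-510234516/ 35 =-14578129.03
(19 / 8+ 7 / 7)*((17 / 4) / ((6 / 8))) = 153 / 8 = 19.12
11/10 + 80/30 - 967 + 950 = -397/30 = -13.23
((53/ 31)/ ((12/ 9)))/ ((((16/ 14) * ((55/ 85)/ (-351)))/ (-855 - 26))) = 5850959751/ 10912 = 536194.99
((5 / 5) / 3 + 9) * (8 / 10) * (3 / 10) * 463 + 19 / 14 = 363467 / 350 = 1038.48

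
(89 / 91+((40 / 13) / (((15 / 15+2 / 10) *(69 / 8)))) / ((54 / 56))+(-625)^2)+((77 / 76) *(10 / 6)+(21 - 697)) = 389951.97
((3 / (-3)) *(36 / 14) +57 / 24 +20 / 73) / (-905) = -317 / 3699640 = -0.00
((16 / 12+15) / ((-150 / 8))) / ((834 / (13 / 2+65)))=-7007 / 93825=-0.07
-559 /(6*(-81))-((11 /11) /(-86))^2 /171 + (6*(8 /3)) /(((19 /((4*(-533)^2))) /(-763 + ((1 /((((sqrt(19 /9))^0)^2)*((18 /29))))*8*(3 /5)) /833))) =-103841708965329870709 /142223637780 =-730129749.08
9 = 9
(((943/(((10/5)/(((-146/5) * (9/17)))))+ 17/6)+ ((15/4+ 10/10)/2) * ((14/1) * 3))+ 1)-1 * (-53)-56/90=-4365319/612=-7132.87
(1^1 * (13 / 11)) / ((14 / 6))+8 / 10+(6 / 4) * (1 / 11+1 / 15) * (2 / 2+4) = 958 / 385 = 2.49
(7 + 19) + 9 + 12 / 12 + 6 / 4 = 75 / 2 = 37.50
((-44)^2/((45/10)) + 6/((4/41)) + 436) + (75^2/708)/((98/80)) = 48614309/52038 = 934.21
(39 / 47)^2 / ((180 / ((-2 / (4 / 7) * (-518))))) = 306397 / 44180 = 6.94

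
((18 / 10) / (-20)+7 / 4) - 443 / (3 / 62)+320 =-1325051 / 150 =-8833.67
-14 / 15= -0.93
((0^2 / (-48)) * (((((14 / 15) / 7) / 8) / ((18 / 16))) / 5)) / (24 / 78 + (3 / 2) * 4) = 0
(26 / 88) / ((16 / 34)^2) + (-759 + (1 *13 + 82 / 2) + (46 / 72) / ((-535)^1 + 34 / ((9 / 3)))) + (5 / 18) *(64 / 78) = -1092301373767 / 1552801536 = -703.44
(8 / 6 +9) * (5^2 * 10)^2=1937500 / 3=645833.33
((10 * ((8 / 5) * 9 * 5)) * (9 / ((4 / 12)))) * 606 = 11780640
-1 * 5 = -5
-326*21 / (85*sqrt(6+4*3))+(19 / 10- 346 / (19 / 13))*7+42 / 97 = -30288321 / 18430- 1141*sqrt(2) / 85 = -1662.41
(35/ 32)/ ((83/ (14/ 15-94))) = -2443/ 1992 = -1.23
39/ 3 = 13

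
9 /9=1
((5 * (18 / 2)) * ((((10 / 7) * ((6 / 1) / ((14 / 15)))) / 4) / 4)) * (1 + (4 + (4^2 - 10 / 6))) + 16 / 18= 882443 / 1764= 500.25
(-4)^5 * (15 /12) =-1280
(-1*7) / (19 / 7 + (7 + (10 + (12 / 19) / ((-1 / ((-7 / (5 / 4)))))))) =-4655 / 15462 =-0.30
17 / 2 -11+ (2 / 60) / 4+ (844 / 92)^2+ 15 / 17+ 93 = 189448013 / 1079160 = 175.55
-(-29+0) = 29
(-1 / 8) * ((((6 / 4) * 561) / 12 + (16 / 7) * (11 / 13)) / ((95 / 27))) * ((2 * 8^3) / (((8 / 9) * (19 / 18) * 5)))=-24153228 / 43225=-558.78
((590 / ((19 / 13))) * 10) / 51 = 76700 / 969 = 79.15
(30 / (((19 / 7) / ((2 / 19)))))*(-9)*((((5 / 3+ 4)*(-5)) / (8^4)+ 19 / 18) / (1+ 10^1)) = -4058985 / 4066304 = -1.00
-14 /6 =-7 /3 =-2.33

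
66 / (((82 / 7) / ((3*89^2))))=5489253 / 41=133884.22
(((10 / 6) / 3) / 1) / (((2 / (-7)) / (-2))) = 35 / 9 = 3.89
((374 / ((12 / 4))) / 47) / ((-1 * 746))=-187 / 52593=-0.00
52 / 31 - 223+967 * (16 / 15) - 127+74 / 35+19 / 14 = 4469867 / 6510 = 686.62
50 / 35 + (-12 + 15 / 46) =-3299 / 322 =-10.25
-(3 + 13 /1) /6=-8 /3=-2.67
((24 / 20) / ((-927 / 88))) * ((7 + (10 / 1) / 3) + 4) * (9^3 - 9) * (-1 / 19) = 121088 / 1957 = 61.87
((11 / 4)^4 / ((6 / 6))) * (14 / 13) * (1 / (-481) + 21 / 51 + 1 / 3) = 1868030549 / 40819584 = 45.76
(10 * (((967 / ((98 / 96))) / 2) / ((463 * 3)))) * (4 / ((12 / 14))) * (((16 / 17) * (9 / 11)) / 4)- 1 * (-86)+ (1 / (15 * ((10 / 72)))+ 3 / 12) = 89.79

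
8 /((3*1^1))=8 /3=2.67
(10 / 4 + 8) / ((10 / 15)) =63 / 4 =15.75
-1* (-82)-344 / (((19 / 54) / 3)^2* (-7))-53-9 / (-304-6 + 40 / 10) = 3601.62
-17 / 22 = -0.77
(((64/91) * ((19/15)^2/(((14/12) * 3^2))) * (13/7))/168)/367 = 5776/1784363175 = 0.00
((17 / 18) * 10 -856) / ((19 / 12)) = -1604 / 3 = -534.67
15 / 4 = 3.75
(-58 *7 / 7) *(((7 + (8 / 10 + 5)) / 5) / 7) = -3712 / 175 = -21.21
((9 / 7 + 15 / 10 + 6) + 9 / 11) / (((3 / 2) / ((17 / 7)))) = 8381 / 539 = 15.55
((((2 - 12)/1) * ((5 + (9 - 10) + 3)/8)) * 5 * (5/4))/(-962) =875/15392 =0.06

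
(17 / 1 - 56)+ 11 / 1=-28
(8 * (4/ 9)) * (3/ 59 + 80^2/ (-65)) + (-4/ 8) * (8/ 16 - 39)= -9130037/ 27612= -330.65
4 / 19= 0.21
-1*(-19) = 19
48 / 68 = 12 / 17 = 0.71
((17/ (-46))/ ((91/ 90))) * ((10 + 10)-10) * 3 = -22950/ 2093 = -10.97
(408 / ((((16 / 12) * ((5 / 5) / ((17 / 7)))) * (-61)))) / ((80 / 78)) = -101439 / 8540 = -11.88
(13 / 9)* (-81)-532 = -649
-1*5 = -5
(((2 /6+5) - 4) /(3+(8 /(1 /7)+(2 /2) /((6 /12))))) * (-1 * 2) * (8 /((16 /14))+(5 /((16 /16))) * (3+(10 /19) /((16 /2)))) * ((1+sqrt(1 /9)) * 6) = -27152 /3477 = -7.81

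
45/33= 15/11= 1.36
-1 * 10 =-10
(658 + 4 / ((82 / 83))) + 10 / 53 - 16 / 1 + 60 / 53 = 1406734 / 2173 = 647.37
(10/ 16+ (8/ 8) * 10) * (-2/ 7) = -85/ 28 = -3.04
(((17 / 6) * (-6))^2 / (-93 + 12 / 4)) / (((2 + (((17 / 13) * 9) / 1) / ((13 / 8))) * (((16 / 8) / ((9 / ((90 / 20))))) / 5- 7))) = 2873 / 56232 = 0.05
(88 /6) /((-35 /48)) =-704 /35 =-20.11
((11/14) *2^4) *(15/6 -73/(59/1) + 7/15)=134684/6195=21.74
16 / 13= 1.23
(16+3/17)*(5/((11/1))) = 7.35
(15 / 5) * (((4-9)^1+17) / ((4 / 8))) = 72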